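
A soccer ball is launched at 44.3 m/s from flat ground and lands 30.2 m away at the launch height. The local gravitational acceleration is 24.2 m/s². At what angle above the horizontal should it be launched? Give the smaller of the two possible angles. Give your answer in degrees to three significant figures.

10.9°

From R = (v₀²/g) sin 2θ: sin 2θ = 24.2 × 30.2 / 1962.5 = 0.3724.
2θ = 21.86° or 180° − 21.86° = 158.1°, so θ = 10.93° or 79.07°.
The smaller angle is 10.93°.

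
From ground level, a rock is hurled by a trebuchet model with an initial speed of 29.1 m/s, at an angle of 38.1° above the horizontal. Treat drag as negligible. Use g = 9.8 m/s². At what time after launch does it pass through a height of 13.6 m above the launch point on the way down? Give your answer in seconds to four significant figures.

vₓ = 29.10 cos 38.1° = 22.90 m/s; v_y0 = 29.10 sin 38.1° = 17.96 m/s.
Set y = v_y0 t − ½ g t² = 13.6: 4.900 t² − 17.96 t + 13.6 = 0.
t = [17.96 ± √(17.96² − 2·9.80·13.6)] / 9.80 = (17.96 ± 7.473) / 9.80, so t = 1.070 s or t = 2.595 s.
The descending-branch root is 2.595 s.

2.595 s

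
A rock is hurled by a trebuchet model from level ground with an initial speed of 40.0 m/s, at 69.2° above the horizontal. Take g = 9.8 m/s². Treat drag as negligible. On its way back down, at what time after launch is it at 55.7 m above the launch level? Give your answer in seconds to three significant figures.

5.60 s

Resolve: vₓ = 40.00 cos 69.2° = 14.20 m/s and v_y0 = 40.00 sin 69.2° = 37.39 m/s.
Height y(t) = 37.39 t − 4.900 t² = 55.7 gives 4.900 t² − 37.39 t + 55.7 = 0.
t = [37.39 ± √(37.39² − 2·9.80·55.7)] / 9.80 = (37.39 ± 17.51) / 9.80, so t = 2.029 s or t = 5.602 s.
The descending-branch root is 5.602 s.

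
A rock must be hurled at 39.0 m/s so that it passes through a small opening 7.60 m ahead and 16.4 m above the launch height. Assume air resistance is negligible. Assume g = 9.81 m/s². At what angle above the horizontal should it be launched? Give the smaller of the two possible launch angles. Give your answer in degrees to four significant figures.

Trajectory: y = x tanθ − g x² (1 + tan²θ)/(2v₀²). With x = 7.60, y = 16.4, v₀ = 39.0, g = 9.81:
0.1863 tan²θ − 7.60 tanθ + (16.59) = 0.
tanθ = [7.60 ± √(7.60² − 4 × 0.1863 × (16.59))] / (2 × 0.1863) = (7.60 ± 6.738) / 0.3725, giving tanθ = 2.314 or 38.49.
θ = 66.62° or 88.51°; the smaller is 66.62°.

66.62°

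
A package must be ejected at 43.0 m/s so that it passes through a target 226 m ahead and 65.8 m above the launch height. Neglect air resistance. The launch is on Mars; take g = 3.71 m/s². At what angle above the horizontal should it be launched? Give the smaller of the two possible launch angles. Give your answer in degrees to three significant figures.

30.9°

Trajectory: y = x tanθ − g x² (1 + tan²θ)/(2v₀²). With x = 226, y = 65.8, v₀ = 43.0, g = 3.71:
51.24 tan²θ − 226 tanθ + (117.0) = 0.
tanθ = [226 ± √(226² − 4 × 51.24 × (117.0))] / (2 × 51.24) = (226 ± 164.6) / 102.5, giving tanθ = 0.5993 or 3.811.
θ = 30.94° or 75.30°; the smaller is 30.94°.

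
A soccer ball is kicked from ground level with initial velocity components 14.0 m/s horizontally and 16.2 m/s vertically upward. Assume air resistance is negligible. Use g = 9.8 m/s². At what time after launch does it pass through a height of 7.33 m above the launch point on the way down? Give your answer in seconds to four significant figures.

2.765 s

Set y = v_y0 t − ½ g t² = 7.33: 4.900 t² − 16.20 t + 7.33 = 0.
Quadratic formula: t = (16.20 ± √118.77) / 9.80 = (16.20 ± 10.90) / 9.80 → t = 0.5410 s or 2.765 s.
The descending-branch root is 2.765 s.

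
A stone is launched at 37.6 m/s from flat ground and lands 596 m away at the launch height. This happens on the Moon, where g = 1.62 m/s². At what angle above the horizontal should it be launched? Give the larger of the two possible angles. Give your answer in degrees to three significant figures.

R = v₀² sin 2θ / g gives sin 2θ = gR/v₀² = 1.62·596/37.6² = 0.6829.
2θ = 43.07° or 180° − 43.07° = 136.9°, so θ = 21.54° or 68.46°.
The larger angle is 68.46°.

68.5°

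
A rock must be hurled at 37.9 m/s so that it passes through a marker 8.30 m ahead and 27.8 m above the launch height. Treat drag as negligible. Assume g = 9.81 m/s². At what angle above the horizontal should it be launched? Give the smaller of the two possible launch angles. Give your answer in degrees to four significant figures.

Trajectory: y = x tanθ − g x² (1 + tan²θ)/(2v₀²). With x = 8.30, y = 27.8, v₀ = 37.9, g = 9.81:
0.2352 tan²θ − 8.30 tanθ + (28.04) = 0.
tanθ = [8.30 ± √(8.30² − 4 × 0.2352 × (28.04))] / (2 × 0.2352) = (8.30 ± 6.520) / 0.4705, giving tanθ = 3.783 or 31.50.
θ = 75.19° or 88.18°; the smaller is 75.19°.

75.19°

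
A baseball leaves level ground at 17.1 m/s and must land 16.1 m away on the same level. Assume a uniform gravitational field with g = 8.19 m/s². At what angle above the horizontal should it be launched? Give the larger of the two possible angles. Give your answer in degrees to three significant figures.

76.6°

R = v₀² sin 2θ / g gives sin 2θ = gR/v₀² = 8.19·16.1/17.1² = 0.4509.
2θ = 26.80° or 180° − 26.80° = 153.2°, so θ = 13.40° or 76.60°.
The larger angle is 76.60°.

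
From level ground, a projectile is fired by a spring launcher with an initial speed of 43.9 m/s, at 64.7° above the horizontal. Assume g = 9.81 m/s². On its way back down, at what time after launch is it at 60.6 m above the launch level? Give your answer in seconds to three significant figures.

Resolve: vₓ = 43.90 cos 64.7° = 18.76 m/s and v_y0 = 43.90 sin 64.7° = 39.69 m/s.
Require v_y0 t − ½ g t² = 60.6, i.e. 4.905 t² − 39.69 t + 60.6 = 0.
t = [39.69 ± √(39.69² − 2·9.81·60.6)] / 9.81 = (39.69 ± 19.65) / 9.81, so t = 2.042 s or t = 6.049 s.
The descending-branch root is 6.049 s.

6.05 s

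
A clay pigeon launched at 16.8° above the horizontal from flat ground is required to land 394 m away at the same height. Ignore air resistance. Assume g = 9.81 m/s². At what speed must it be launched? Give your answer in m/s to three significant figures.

83.6 m/s

On level ground R = v₀² sin 2θ / g ⇒ v₀ = √(gR / sin 2θ).
v₀ = √(9.81 × 394 / sin 33.60°) = √(3865 / 0.5534) = √6984.5 = 83.57 m/s.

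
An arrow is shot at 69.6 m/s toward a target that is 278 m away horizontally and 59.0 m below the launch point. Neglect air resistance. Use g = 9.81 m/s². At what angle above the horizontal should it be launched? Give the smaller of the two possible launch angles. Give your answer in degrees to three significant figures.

Trajectory: y = x tanθ − g x² (1 + tan²θ)/(2v₀²). With x = 278, y = −59.0, v₀ = 69.6, g = 9.81:
78.25 tan²θ − 278 tanθ + (19.25) = 0.
tanθ = [278 ± √(278² − 4 × 78.25 × (19.25))] / (2 × 78.25) = (278 ± 266.9) / 156.5, giving tanθ = 0.07067 or 3.482.
θ = 4.042° or 73.98°; the smaller is 4.042°.

4.04°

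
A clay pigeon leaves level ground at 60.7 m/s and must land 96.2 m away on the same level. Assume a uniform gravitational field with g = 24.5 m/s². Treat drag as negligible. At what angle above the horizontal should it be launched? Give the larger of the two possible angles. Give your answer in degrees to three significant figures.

From R = (v₀²/g) sin 2θ: sin 2θ = 24.5 × 96.2 / 3684.5 = 0.6397.
2θ = 39.77° or 180° − 39.77° = 140.2°, so θ = 19.88° or 70.12°.
The larger angle is 70.12°.

70.1°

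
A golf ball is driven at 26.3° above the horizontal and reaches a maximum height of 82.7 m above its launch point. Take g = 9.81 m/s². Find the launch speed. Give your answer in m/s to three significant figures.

90.9 m/s

At the peak v_y = 0, so v_y0 = √(2gH) = √(2 × 9.81 × 82.7) = 40.28 m/s.
v_y0 = v₀ sin θ ⇒ v₀ = 40.28 / sin 26.3° = 90.91 m/s.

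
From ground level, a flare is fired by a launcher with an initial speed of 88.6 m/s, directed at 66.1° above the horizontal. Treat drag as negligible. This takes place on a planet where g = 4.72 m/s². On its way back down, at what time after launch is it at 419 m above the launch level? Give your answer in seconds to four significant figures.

27.98 s

Resolve: vₓ = 88.60 cos 66.1° = 35.90 m/s and v_y0 = 88.60 sin 66.1° = 81.00 m/s.
Height y(t) = 81.00 t − 2.360 t² = 419 gives 2.360 t² − 81.00 t + 419 = 0.
t = [81.00 ± √(81.00² − 2·4.72·419)] / 4.72 = (81.00 ± 51.05) / 4.72, so t = 6.346 s or t = 27.98 s.
The descending-branch root is 27.98 s.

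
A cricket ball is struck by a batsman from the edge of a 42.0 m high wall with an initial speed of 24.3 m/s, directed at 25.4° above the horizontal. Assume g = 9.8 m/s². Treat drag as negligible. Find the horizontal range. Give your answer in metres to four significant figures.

vₓ = 24.30 cos 25.4° = 21.95 m/s; v_y0 = 24.30 sin 25.4° = 10.42 m/s.
Vertical motion (up positive, ground at y = 0): 4.900 t² − (10.42) t − 42.0 = 0, so t = (10.42 + √(10.42² + 2·9.80·42.0)) / 9.80 = (10.42 + 30.53) / 9.80 = 4.178 s.
Horizontal distance: R = vₓ t = 21.95 × 4.178 = 91.72 m.

91.72 m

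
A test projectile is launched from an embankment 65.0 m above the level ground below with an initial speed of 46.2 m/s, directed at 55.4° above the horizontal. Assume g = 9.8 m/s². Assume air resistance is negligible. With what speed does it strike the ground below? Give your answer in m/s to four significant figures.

vₓ = 46.20 cos 55.4° = 26.23 m/s; v_y0 = 46.20 sin 55.4° = 38.03 m/s.
The projectile lands when y = 65.0 + (38.03) t − ½·9.80·t² = 0. Positive root: t = (38.03 + √(38.03² + 2·9.80·65.0)) / 9.80 = (38.03 + 52.16) / 9.80 = 9.202 s.
Vertical velocity at impact: v_y = v_y0 − g t = 38.03 − 9.80 × 9.202 = −52.16 m/s.
Speed: |v| = √(vₓ² + v_y²) = √(26.23² + 52.16²) = 58.38 m/s.

58.38 m/s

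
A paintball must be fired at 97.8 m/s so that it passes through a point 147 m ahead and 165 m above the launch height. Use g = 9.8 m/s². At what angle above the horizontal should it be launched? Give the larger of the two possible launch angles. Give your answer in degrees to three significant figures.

Trajectory: y = x tanθ − g x² (1 + tan²θ)/(2v₀²). With x = 147, y = 165, v₀ = 97.8, g = 9.80:
11.07 tan²θ − 147 tanθ + (176.1) = 0.
tanθ = [147 ± √(147² − 4 × 11.07 × (176.1))] / (2 × 11.07) = (147 ± 117.5) / 22.14, giving tanθ = 1.331 or 11.95.
θ = 53.09° or 85.22°; the larger is 85.22°.

85.2°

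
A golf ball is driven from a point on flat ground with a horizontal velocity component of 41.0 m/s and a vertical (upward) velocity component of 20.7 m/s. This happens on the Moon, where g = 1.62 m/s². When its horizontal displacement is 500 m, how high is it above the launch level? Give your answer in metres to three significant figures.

x = vₓ t ⇒ t = 500/41.00 = 12.20 s.
Height: y = v_y0 t − ½ g t² = 20.70 × 12.20 − 0.8100 × 12.20² = 252.4 − 120.5 = 132.0 m.

132 m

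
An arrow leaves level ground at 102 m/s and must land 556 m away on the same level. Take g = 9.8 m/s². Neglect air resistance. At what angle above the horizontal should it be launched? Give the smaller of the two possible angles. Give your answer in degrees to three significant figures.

15.8°

Level-ground range R = v₀² sin(2θ)/g ⇒ sin(2θ) = gR/v₀² = 9.80 × 556 / 102² = 0.5237.
2θ = 31.58° or 180° − 31.58° = 148.4°, so θ = 15.79° or 74.21°.
The smaller angle is 15.79°.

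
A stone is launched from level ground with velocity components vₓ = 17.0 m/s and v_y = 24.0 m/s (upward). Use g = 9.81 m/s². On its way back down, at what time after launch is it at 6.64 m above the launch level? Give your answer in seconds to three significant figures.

Set y = v_y0 t − ½ g t² = 6.64: 4.905 t² − 24.00 t + 6.64 = 0.
t = [24.00 ± √(24.00² − 2·9.81·6.64)] / 9.81 = (24.00 ± 21.11) / 9.81, so t = 0.2944 s or t = 4.599 s.
The descending-branch root is 4.599 s.

4.60 s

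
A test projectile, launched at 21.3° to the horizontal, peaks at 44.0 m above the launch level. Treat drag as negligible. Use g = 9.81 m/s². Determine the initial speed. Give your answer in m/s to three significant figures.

80.9 m/s

At the peak v_y = 0, so v_y0 = √(2gH) = √(2 × 9.81 × 44.0) = 29.38 m/s.
v_y0 = v₀ sin θ ⇒ v₀ = 29.38 / sin 21.3° = 80.89 m/s.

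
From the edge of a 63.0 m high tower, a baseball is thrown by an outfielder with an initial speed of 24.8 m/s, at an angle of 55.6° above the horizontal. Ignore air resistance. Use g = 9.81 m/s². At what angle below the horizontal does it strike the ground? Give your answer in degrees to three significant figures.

vₓ = 24.80 cos 55.6° = 14.01 m/s; v_y0 = 24.80 sin 55.6° = 20.46 m/s.
With up positive and y = 0 at the ground: y(t) = 63.0 + (20.46) t − 4.905 t². Setting y = 0 and taking the positive root: t = [20.46 + √(20.46² + 2·9.81·63.0)] / 9.81 = (20.46 + 40.68) / 9.81 = 6.233 s.
At impact: v_y = v_y0 − g t = −40.68 m/s; vₓ = 14.01 m/s.
Angle below horizontal: arctan(|v_y|/vₓ) = arctan(40.68/14.01) = 70.99°.

71.0°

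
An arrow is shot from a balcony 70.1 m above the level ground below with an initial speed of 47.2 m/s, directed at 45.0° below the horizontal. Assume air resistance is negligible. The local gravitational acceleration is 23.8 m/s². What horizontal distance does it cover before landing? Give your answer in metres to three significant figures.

46.8 m

Components: vₓ = 47.20 cos 45.0° = 33.38 m/s, v_y0 = −33.38 m/s (downward).
The projectile lands when y = 70.1 + (−33.38) t − ½·23.8·t² = 0. Positive root: t = (−33.38 + √(33.38² + 2·23.8·70.1)) / 23.8 = (−33.38 + 66.71) / 23.8 = 1.401 s.
Horizontal distance: R = vₓ t = 33.38 × 1.401 = 46.75 m.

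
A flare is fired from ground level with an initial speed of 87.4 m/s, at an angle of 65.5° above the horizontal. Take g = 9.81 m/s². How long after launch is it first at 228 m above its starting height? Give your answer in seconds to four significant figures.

vₓ = 87.40 cos 65.5° = 36.24 m/s; v_y0 = 87.40 sin 65.5° = 79.53 m/s.
Set y = v_y0 t − ½ g t² = 228: 4.905 t² − 79.53 t + 228 = 0.
Quadratic formula: t = (79.53 ± √1851.8) / 9.81 = (79.53 ± 43.03) / 9.81 → t = 3.721 s or 12.49 s.
The first (ascending) time is 3.721 s.

3.721 s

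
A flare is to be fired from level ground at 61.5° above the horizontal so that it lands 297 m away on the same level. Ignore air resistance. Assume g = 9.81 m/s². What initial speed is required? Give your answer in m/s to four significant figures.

From R = (v₀² / g) sin 2θ: v₀ = √(gR / sin 2θ).
v₀ = √(9.81 × 297 / sin 123.0°) = √(2914 / 0.8387) = √3474.0 = 58.94 m/s.

58.94 m/s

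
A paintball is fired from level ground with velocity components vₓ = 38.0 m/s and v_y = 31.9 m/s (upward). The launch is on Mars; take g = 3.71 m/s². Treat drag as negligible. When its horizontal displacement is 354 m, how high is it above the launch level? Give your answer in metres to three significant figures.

136 m

Time to reach x = 354 m: t = x/vₓ = 354/38.00 = 9.316 s.
Height: y = v_y0 t − ½ g t² = 31.90 × 9.316 − 1.855 × 9.316² = 297.2 − 161.0 = 136.2 m.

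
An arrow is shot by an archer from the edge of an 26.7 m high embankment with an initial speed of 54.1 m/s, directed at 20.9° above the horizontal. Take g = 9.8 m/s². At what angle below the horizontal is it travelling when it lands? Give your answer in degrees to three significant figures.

Resolve: vₓ = 54.10 cos 20.9° = 50.54 m/s and v_y0 = 54.10 sin 20.9° = 19.30 m/s.
With up positive and y = 0 at the ground: y(t) = 26.7 + (19.30) t − 4.900 t². Setting y = 0 and taking the positive root: t = [19.30 + √(19.30² + 2·9.80·26.7)] / 9.80 = (19.30 + 29.93) / 9.80 = 5.023 s.
At impact: v_y = v_y0 − g t = −29.93 m/s; vₓ = 50.54 m/s.
Angle below horizontal: arctan(|v_y|/vₓ) = arctan(29.93/50.54) = 30.63°.

30.6°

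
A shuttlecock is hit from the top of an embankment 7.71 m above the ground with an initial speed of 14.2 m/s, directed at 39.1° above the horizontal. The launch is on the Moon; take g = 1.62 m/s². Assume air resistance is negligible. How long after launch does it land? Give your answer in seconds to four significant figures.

11.86 s

Horizontal component vₓ = 14.20 cos 39.1° = 11.02 m/s; vertical v_y0 = 14.20 sin 39.1° = 8.956 m/s.
With up positive and y = 0 at the ground: y(t) = 7.71 + (8.956) t − 0.8100 t². Setting y = 0 and taking the positive root: t = [8.956 + √(8.956² + 2·1.62·7.71)] / 1.62 = (8.956 + 10.26) / 1.62 = 11.86 s.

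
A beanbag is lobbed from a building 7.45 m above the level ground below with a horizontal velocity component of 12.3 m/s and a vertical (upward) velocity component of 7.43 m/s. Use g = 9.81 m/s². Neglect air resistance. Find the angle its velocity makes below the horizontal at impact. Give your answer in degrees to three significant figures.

The projectile lands when y = 7.45 + (7.430) t − ½·9.81·t² = 0. Positive root: t = (7.430 + √(7.430² + 2·9.81·7.45)) / 9.81 = (7.430 + 14.19) / 9.81 = 2.204 s.
At impact: v_y = v_y0 − g t = −14.19 m/s; vₓ = 12.30 m/s.
Angle below horizontal: arctan(|v_y|/vₓ) = arctan(14.19/12.30) = 49.08°.

49.1°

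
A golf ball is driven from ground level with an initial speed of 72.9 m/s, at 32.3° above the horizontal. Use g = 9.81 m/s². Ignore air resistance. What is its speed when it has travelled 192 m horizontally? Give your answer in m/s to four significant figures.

62.19 m/s

Resolve: vₓ = 72.90 cos 32.3° = 61.62 m/s and v_y0 = 72.90 sin 32.3° = 38.95 m/s.
x = vₓ t ⇒ t = 192/61.62 = 3.116 s.
Vertical velocity there: v_y = v_y0 − g t = 38.95 − 9.81 × 3.116 = 8.387 m/s.
Speed: √(vₓ² + v_y²) = √(61.62² + 8.387²) = 62.19 m/s.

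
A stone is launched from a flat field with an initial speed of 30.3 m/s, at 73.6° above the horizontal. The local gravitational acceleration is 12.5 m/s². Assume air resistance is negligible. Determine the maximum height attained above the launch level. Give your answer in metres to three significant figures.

vₓ = 30.30 cos 73.6° = 8.555 m/s; v_y0 = 30.30 sin 73.6° = 29.07 m/s.
At the apex v_y = 0, so H = v_y0²/(2g) = 29.07²/25.00 = 33.80 m.

33.8 m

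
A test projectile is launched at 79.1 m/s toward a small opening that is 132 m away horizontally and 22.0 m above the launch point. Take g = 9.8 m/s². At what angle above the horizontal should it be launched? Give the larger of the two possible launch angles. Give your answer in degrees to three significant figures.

83.9°

Trajectory: y = x tanθ − g x² (1 + tan²θ)/(2v₀²). With x = 132, y = 22.0, v₀ = 79.1, g = 9.80:
13.65 tan²θ − 132 tanθ + (35.65) = 0.
tanθ = [132 ± √(132² − 4 × 13.65 × (35.65))] / (2 × 13.65) = (132 ± 124.4) / 27.29, giving tanθ = 0.2780 or 9.395.
θ = 15.54° or 83.92°; the larger is 83.92°.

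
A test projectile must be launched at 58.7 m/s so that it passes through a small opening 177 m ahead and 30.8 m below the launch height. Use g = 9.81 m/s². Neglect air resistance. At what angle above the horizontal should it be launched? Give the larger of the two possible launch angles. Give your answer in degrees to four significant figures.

Trajectory: y = x tanθ − g x² (1 + tan²θ)/(2v₀²). With x = 177, y = −30.8, v₀ = 58.7, g = 9.81:
44.60 tan²θ − 177 tanθ + (13.80) = 0.
tanθ = [177 ± √(177² − 4 × 44.60 × (13.80))] / (2 × 44.60) = (177 ± 169.9) / 89.19, giving tanθ = 0.07955 or 3.889.
θ = 4.548° or 75.58°; the larger is 75.58°.

75.58°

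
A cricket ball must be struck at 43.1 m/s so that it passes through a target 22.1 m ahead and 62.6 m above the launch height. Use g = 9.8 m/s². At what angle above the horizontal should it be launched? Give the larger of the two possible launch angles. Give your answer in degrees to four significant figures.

85.76°

Trajectory: y = x tanθ − g x² (1 + tan²θ)/(2v₀²). With x = 22.1, y = 62.6, v₀ = 43.1, g = 9.80:
1.288 tan²θ − 22.1 tanθ + (63.89) = 0.
tanθ = [22.1 ± √(22.1² − 4 × 1.288 × (63.89))] / (2 × 1.288) = (22.1 ± 12.62) / 2.577, giving tanθ = 3.681 or 13.47.
θ = 74.80° or 85.76°; the larger is 85.76°.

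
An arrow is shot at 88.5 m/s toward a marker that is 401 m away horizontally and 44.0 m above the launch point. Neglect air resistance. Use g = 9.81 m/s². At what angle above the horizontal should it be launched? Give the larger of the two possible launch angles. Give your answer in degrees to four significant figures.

Trajectory: y = x tanθ − g x² (1 + tan²θ)/(2v₀²). With x = 401, y = 44.0, v₀ = 88.5, g = 9.81:
100.7 tan²θ − 401 tanθ + (144.7) = 0.
tanθ = [401 ± √(401² − 4 × 100.7 × (144.7))] / (2 × 100.7) = (401 ± 320.2) / 201.4, giving tanθ = 0.4013 or 3.581.
θ = 21.87° or 74.40°; the larger is 74.40°.

74.40°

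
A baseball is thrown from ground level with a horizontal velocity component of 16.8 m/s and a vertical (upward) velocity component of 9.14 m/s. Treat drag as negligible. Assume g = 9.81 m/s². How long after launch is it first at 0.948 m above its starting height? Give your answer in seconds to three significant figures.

Height y(t) = 9.140 t − 4.905 t² = 0.948 gives 4.905 t² − 9.140 t + 0.948 = 0.
Quadratic formula: t = (9.140 ± √64.940) / 9.81 = (9.140 ± 8.059) / 9.81 → t = 0.1102 s or 1.753 s.
The first (ascending) time is 0.1102 s.

0.110 s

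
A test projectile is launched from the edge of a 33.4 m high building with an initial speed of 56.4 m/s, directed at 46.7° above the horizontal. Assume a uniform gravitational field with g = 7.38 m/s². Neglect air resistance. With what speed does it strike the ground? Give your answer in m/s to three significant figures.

Horizontal component vₓ = 56.40 cos 46.7° = 38.68 m/s; vertical v_y0 = 56.40 sin 46.7° = 41.05 m/s.
With up positive and y = 0 at the ground: y(t) = 33.4 + (41.05) t − 3.690 t². Setting y = 0 and taking the positive root: t = [41.05 + √(41.05² + 2·7.38·33.4)] / 7.38 = (41.05 + 46.67) / 7.38 = 11.89 s.
Vertical velocity at impact: v_y = v_y0 − g t = 41.05 − 7.38 × 11.89 = −46.67 m/s.
Speed: |v| = √(vₓ² + v_y²) = √(38.68² + 46.67²) = 60.61 m/s.

60.6 m/s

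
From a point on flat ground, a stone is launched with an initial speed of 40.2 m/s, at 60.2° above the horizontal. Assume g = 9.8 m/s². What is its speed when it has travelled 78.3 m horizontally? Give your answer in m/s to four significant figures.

vₓ = 40.20 cos 60.2° = 19.98 m/s; v_y0 = 40.20 sin 60.2° = 34.88 m/s.
At x = 78.3 m, t = x/vₓ = 78.3/19.98 = 3.919 s.
Vertical velocity there: v_y = v_y0 − g t = 34.88 − 9.80 × 3.919 = −3.524 m/s.
Speed: √(vₓ² + v_y²) = √(19.98² + 3.524²) = 20.29 m/s.

20.29 m/s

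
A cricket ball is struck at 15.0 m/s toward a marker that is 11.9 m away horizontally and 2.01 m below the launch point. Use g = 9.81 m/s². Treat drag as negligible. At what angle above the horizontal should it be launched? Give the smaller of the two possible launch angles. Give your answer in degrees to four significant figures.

5.299°

Trajectory: y = x tanθ − g x² (1 + tan²θ)/(2v₀²). With x = 11.9, y = −2.01, v₀ = 15.0, g = 9.81:
3.087 tan²θ − 11.9 tanθ + (1.077) = 0.
tanθ = [11.9 ± √(11.9² − 4 × 3.087 × (1.077))] / (2 × 3.087) = (11.9 ± 11.33) / 6.174, giving tanθ = 0.09274 or 3.762.
θ = 5.299° or 75.11°; the smaller is 5.299°.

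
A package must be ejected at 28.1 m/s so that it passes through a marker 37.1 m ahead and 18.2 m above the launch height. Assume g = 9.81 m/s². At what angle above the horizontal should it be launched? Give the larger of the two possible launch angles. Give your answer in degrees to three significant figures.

Trajectory: y = x tanθ − g x² (1 + tan²θ)/(2v₀²). With x = 37.1, y = 18.2, v₀ = 28.1, g = 9.81:
8.550 tan²θ − 37.1 tanθ + (26.75) = 0.
tanθ = [37.1 ± √(37.1² − 4 × 8.550 × (26.75))] / (2 × 8.550) = (37.1 ± 21.48) / 17.10, giving tanθ = 0.9132 or 3.426.
θ = 42.40° or 73.73°; the larger is 73.73°.

73.7°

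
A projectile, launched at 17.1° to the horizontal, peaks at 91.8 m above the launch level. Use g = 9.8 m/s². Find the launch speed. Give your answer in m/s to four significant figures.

144.3 m/s

At the peak v_y = 0, so v_y0 = √(2gH) = √(2 × 9.80 × 91.8) = 42.42 m/s.
v_y0 = v₀ sin θ ⇒ v₀ = 42.42 / sin 17.1° = 144.3 m/s.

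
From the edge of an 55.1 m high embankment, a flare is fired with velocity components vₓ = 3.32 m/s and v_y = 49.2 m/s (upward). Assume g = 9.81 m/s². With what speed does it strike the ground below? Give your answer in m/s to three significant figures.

59.3 m/s

The projectile lands when y = 55.1 + (49.20) t − ½·9.81·t² = 0. Positive root: t = (49.20 + √(49.20² + 2·9.81·55.1)) / 9.81 = (49.20 + 59.18) / 9.81 = 11.05 s.
Vertical velocity at impact: v_y = v_y0 − g t = 49.20 − 9.81 × 11.05 = −59.18 m/s.
Speed: |v| = √(vₓ² + v_y²) = √(3.320² + 59.18²) = 59.27 m/s.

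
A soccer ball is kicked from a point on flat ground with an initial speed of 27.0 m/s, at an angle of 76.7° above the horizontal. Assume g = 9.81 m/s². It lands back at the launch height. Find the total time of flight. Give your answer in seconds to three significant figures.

Horizontal component vₓ = 27.00 cos 76.7° = 6.211 m/s; vertical v_y0 = 27.00 sin 76.7° = 26.28 m/s.
It returns to y = 0 when t = 2 v_y0 / g = 2(26.28)/9.81 = 5.357 s.

5.36 s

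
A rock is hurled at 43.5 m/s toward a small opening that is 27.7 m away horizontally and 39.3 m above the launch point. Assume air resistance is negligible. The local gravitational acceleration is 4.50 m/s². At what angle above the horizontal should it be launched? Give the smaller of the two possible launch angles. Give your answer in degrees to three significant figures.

56.8°

Trajectory: y = x tanθ − g x² (1 + tan²θ)/(2v₀²). With x = 27.7, y = 39.3, v₀ = 43.5, g = 4.50:
0.9124 tan²θ − 27.7 tanθ + (40.21) = 0.
tanθ = [27.7 ± √(27.7² − 4 × 0.9124 × (40.21))] / (2 × 0.9124) = (27.7 ± 24.91) / 1.825, giving tanθ = 1.529 or 28.83.
θ = 56.81° or 88.01°; the smaller is 56.81°.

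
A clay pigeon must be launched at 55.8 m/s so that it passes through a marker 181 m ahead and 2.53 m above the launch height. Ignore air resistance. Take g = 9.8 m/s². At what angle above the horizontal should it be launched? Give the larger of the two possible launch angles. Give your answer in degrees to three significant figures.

Trajectory: y = x tanθ − g x² (1 + tan²θ)/(2v₀²). With x = 181, y = 2.53, v₀ = 55.8, g = 9.80:
51.56 tan²θ − 181 tanθ + (54.09) = 0.
tanθ = [181 ± √(181² − 4 × 51.56 × (54.09))] / (2 × 51.56) = (181 ± 147.0) / 103.1, giving tanθ = 0.3298 or 3.181.
θ = 18.25° or 72.55°; the larger is 72.55°.

72.5°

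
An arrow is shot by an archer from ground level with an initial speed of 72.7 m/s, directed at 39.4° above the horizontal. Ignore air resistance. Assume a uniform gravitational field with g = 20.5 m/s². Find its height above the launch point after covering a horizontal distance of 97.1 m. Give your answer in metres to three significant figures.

vₓ = 72.70 cos 39.4° = 56.18 m/s; v_y0 = 72.70 sin 39.4° = 46.14 m/s.
At x = 97.1 m, t = x/vₓ = 97.1/56.18 = 1.728 s.
Height: y = v_y0 t − ½ g t² = 46.14 × 1.728 − 10.25 × 1.728² = 79.76 − 30.62 = 49.14 m.

49.1 m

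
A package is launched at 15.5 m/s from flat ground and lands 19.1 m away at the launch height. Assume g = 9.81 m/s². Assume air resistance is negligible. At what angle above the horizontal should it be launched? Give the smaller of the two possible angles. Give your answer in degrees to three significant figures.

25.6°

From R = (v₀²/g) sin 2θ: sin 2θ = 9.81 × 19.1 / 240.25 = 0.7799.
2θ = 51.25° or 180° − 51.25° = 128.7°, so θ = 25.63° or 64.37°.
The smaller angle is 25.63°.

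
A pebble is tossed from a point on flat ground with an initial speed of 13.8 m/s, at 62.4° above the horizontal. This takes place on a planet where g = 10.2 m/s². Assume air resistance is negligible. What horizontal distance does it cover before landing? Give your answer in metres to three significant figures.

15.3 m

Horizontal component vₓ = 13.80 cos 62.4° = 6.393 m/s; vertical v_y0 = 13.80 sin 62.4° = 12.23 m/s.
Time aloft: T = 2 v_y0 / g = 2 × 12.23 / 10.2 = 2.398 s.
Horizontal distance R = vₓ T = 6.393 × 2.398 = 15.33 m.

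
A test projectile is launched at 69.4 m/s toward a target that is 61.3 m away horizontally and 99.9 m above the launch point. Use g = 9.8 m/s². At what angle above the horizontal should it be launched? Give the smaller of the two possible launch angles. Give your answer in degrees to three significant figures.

Trajectory: y = x tanθ − g x² (1 + tan²θ)/(2v₀²). With x = 61.3, y = 99.9, v₀ = 69.4, g = 9.80:
3.823 tan²θ − 61.3 tanθ + (103.7) = 0.
tanθ = [61.3 ± √(61.3² − 4 × 3.823 × (103.7))] / (2 × 3.823) = (61.3 ± 46.60) / 7.646, giving tanθ = 1.923 or 14.11.
θ = 62.52° or 85.95°; the smaller is 62.52°.

62.5°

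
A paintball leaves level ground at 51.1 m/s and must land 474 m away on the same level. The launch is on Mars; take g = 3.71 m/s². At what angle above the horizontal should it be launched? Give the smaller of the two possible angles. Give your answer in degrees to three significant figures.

21.2°

Level-ground range R = v₀² sin(2θ)/g ⇒ sin(2θ) = gR/v₀² = 3.71 × 474 / 51.1² = 0.6735.
2θ = 42.33° or 180° − 42.33° = 137.7°, so θ = 21.17° or 68.83°.
The smaller angle is 21.17°.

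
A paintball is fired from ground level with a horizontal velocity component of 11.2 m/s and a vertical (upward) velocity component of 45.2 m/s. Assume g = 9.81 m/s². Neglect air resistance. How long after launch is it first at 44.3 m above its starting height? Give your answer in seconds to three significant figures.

1.12 s

Height y(t) = 45.20 t − 4.905 t² = 44.3 gives 4.905 t² − 45.20 t + 44.3 = 0.
Quadratic formula: t = (45.20 ± √1173.9) / 9.81 = (45.20 ± 34.26) / 9.81 → t = 1.115 s or 8.100 s.
The first (ascending) time is 1.115 s.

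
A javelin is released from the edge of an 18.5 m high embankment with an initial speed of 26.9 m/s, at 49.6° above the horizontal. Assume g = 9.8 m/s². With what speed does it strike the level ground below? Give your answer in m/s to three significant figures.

33.0 m/s

Horizontal component vₓ = 26.90 cos 49.6° = 17.43 m/s; vertical v_y0 = 26.90 sin 49.6° = 20.49 m/s.
Vertical motion (up positive, ground at y = 0): 4.900 t² − (20.49) t − 18.5 = 0, so t = (20.49 + √(20.49² + 2·9.80·18.5)) / 9.80 = (20.49 + 27.97) / 9.80 = 4.944 s.
Vertical velocity at impact: v_y = v_y0 − g t = 20.49 − 9.80 × 4.944 = −27.97 m/s.
Speed: |v| = √(vₓ² + v_y²) = √(17.43² + 27.97²) = 32.96 m/s.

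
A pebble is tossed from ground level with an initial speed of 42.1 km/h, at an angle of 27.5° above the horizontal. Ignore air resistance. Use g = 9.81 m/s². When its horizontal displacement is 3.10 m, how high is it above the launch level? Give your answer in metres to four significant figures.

Convert: 42.1 km/h = 42.1/3.6 = 11.69 m/s.
vₓ = 11.69 cos 27.5° = 10.37 m/s; v_y0 = 11.69 sin 27.5° = 5.400 m/s.
x = vₓ t ⇒ t = 3.10/10.37 = 0.2988 s.
Height: y = v_y0 t − ½ g t² = 5.400 × 0.2988 − 4.905 × 0.2988² = 1.614 − 0.4381 = 1.176 m.

1.176 m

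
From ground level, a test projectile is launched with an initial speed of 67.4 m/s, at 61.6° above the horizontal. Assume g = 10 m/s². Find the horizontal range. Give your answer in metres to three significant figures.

Resolve: vₓ = 67.40 cos 61.6° = 32.06 m/s and v_y0 = 67.40 sin 61.6° = 59.29 m/s.
Time aloft: T = 2 v_y0 / g = 2 × 59.29 / 10.0 = 11.86 s.
Horizontal distance R = vₓ T = 32.06 × 11.86 = 380.1 m.

380 m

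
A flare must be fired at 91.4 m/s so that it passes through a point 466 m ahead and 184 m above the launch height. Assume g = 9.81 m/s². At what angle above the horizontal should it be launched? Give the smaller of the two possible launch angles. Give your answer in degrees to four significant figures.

Trajectory: y = x tanθ − g x² (1 + tan²θ)/(2v₀²). With x = 466, y = 184, v₀ = 91.4, g = 9.81:
127.5 tan²θ − 466 tanθ + (311.5) = 0.
tanθ = [466 ± √(466² − 4 × 127.5 × (311.5))] / (2 × 127.5) = (466 ± 241.4) / 255.0, giving tanθ = 0.8807 or 2.774.
θ = 41.37° or 70.18°; the smaller is 41.37°.

41.37°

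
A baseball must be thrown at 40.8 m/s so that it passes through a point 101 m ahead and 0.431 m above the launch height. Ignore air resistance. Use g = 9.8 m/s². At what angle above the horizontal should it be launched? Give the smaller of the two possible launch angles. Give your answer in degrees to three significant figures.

Trajectory: y = x tanθ − g x² (1 + tan²θ)/(2v₀²). With x = 101, y = 0.431, v₀ = 40.8, g = 9.80:
30.03 tan²θ − 101 tanθ + (30.46) = 0.
tanθ = [101 ± √(101² − 4 × 30.03 × (30.46))] / (2 × 30.03) = (101 ± 80.89) / 60.05, giving tanθ = 0.3349 or 3.029.
θ = 18.52° or 71.73°; the smaller is 18.52°.

18.5°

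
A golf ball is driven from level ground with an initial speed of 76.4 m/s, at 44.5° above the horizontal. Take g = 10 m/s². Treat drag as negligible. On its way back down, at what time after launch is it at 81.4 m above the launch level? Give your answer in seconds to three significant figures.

8.88 s

Resolve: vₓ = 76.40 cos 44.5° = 54.49 m/s and v_y0 = 76.40 sin 44.5° = 53.55 m/s.
Require v_y0 t − ½ g t² = 81.4, i.e. 5.000 t² − 53.55 t + 81.4 = 0.
Quadratic formula: t = (53.55 ± √1239.5) / 10.0 = (53.55 ± 35.21) / 10.0 → t = 1.834 s or 8.876 s.
The descending-branch root is 8.876 s.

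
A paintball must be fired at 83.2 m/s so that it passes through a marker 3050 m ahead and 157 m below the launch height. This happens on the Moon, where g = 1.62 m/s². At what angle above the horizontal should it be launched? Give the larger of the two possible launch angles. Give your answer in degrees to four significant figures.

67.82°

Trajectory: y = x tanθ − g x² (1 + tan²θ)/(2v₀²). With x = 3050, y = −157, v₀ = 83.2, g = 1.62:
1089 tan²θ − 3050 tanθ + (931.5) = 0.
tanθ = [3050 ± √(3050² − 4 × 1089 × (931.5))] / (2 × 1089) = (3050 ± 2291) / 2177, giving tanθ = 0.3489 or 2.453.
θ = 19.23° or 67.82°; the larger is 67.82°.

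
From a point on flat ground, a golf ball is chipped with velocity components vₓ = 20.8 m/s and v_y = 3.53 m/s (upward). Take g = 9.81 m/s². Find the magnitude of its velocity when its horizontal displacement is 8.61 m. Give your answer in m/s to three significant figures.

Time to reach x = 8.61 m: t = x/vₓ = 8.61/20.80 = 0.4139 s.
Vertical velocity there: v_y = v_y0 − g t = 3.530 − 9.81 × 0.4139 = −0.5308 m/s.
Speed: √(vₓ² + v_y²) = √(20.80² + 0.5308²) = 20.81 m/s.

20.8 m/s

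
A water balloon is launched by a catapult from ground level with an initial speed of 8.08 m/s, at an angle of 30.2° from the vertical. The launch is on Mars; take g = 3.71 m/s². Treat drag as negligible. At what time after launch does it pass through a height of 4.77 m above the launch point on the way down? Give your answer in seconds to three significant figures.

vₓ = 8.080 sin 30.2° = 4.064 m/s; v_y0 = 8.080 cos 30.2° = 6.983 m/s.
Height y(t) = 6.983 t − 1.855 t² = 4.77 gives 1.855 t² − 6.983 t + 4.77 = 0.
Quadratic formula: t = (6.983 ± √13.374) / 3.71 = (6.983 ± 3.657) / 3.71 → t = 0.8966 s or 2.868 s.
The descending-branch root is 2.868 s.

2.87 s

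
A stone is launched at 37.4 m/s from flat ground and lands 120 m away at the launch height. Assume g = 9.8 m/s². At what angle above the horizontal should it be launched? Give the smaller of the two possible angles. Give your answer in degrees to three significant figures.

From R = (v₀²/g) sin 2θ: sin 2θ = 9.80 × 120 / 1398.8 = 0.8407.
2θ = 57.22° or 180° − 57.22° = 122.8°, so θ = 28.61° or 61.39°.
The smaller angle is 28.61°.

28.6°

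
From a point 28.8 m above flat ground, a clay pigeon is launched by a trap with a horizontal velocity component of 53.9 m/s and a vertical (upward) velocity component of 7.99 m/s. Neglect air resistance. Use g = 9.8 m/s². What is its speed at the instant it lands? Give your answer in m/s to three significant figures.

Vertical motion (up positive, ground at y = 0): 4.900 t² − (7.990) t − 28.8 = 0, so t = (7.990 + √(7.990² + 2·9.80·28.8)) / 9.80 = (7.990 + 25.07) / 9.80 = 3.373 s.
Vertical velocity at impact: v_y = v_y0 − g t = 7.990 − 9.80 × 3.373 = −25.07 m/s.
Speed: |v| = √(vₓ² + v_y²) = √(53.90² + 25.07²) = 59.44 m/s.

59.4 m/s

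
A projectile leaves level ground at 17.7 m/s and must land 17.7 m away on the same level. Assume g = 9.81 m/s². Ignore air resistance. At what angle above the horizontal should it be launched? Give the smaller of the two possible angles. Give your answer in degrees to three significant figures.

16.8°

R = v₀² sin 2θ / g gives sin 2θ = gR/v₀² = 9.81·17.7/17.7² = 0.5542.
2θ = 33.66° or 180° − 33.66° = 146.3°, so θ = 16.83° or 73.17°.
The smaller angle is 16.83°.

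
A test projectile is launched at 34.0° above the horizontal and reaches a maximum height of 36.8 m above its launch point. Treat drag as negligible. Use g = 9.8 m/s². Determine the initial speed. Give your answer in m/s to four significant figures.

At the peak v_y = 0, so v_y0 = √(2gH) = √(2 × 9.80 × 36.8) = 26.86 m/s.
v_y0 = v₀ sin θ ⇒ v₀ = 26.86 / sin 34.0° = 48.03 m/s.

48.03 m/s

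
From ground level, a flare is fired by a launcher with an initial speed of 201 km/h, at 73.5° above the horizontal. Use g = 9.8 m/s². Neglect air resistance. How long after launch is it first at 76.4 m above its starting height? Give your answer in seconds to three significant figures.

1.69 s

Convert: 201 km/h = 201/3.6 = 55.83 m/s.
Components: vₓ = 55.83 cos 73.5° = 15.86 m/s, v_y0 = 55.83 sin 73.5° = 53.53 m/s.
Height y(t) = 53.53 t − 4.900 t² = 76.4 gives 4.900 t² − 53.53 t + 76.4 = 0.
Quadratic formula: t = (53.53 ± √1368.5) / 9.80 = (53.53 ± 36.99) / 9.80 → t = 1.688 s or 9.237 s.
The first (ascending) time is 1.688 s.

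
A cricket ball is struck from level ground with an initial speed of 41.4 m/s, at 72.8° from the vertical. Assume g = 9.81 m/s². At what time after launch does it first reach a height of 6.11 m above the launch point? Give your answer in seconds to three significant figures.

Horizontal component vₓ = 41.40 sin 72.8° = 39.55 m/s; vertical v_y0 = 41.40 cos 72.8° = 12.24 m/s.
Set y = v_y0 t − ½ g t² = 6.11: 4.905 t² − 12.24 t + 6.11 = 0.
t = [12.24 ± √(12.24² − 2·9.81·6.11)] / 9.81 = (12.24 ± 5.477) / 9.81, so t = 0.6896 s or t = 1.806 s.
The first (ascending) time is 0.6896 s.

0.690 s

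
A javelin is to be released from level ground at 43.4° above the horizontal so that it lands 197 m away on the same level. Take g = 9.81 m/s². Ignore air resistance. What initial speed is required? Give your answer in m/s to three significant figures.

44.0 m/s

On level ground R = v₀² sin 2θ / g ⇒ v₀ = √(gR / sin 2θ).
v₀ = √(9.81 × 197 / sin 86.80°) = √(1933 / 0.9984) = √1935.6 = 44.00 m/s.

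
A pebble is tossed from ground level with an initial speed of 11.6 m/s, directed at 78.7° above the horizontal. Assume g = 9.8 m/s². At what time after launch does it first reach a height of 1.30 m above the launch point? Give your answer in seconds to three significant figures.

0.121 s

vₓ = 11.60 cos 78.7° = 2.273 m/s; v_y0 = 11.60 sin 78.7° = 11.38 m/s.
Set y = v_y0 t − ½ g t² = 1.30: 4.900 t² − 11.38 t + 1.30 = 0.
Quadratic formula: t = (11.38 ± √103.91) / 9.80 = (11.38 ± 10.19) / 9.80 → t = 0.1205 s or 2.201 s.
The first (ascending) time is 0.1205 s.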